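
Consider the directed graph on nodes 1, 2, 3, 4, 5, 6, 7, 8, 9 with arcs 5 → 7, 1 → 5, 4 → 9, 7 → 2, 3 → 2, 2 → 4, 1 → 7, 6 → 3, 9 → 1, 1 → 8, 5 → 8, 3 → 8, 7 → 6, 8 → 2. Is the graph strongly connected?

Yes

From 1 we can reach every vertex (1, 2, 3, 4, 5, 6, 7, 8, 9), and every vertex can reach 1 (1, 2, 3, 4, 5, 6, 7, 8, 9). So the whole graph is one strongly connected component.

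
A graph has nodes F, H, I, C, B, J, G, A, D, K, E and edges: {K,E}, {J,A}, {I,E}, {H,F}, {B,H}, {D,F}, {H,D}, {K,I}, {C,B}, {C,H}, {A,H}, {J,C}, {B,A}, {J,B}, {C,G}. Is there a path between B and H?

From B we can reach A, B, C, D, F, G, H, J, which includes H.

Yes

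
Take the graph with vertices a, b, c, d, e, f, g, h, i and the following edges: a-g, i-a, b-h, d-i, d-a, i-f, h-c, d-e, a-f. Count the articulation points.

3

Removing a increases the component count from 2 to 3, so a is a cut vertex.
Removing d increases the component count from 2 to 3, so d is a cut vertex.
Removing h increases the component count from 2 to 3, so h is a cut vertex.
By contrast removing i leaves 2 components; it is not a cut vertex. No other vertex is a cut vertex either.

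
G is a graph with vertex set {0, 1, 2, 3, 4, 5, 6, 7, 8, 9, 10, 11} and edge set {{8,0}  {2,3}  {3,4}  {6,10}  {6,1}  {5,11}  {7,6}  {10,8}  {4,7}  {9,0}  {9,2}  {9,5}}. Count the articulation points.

Removing 5 increases the component count from 1 to 2, so 5 is a cut vertex.
Removing 6 increases the component count from 1 to 2, so 6 is a cut vertex.
Removing 9 increases the component count from 1 to 2, so 9 is a cut vertex.
By contrast removing 3 leaves 1 component; it is not a cut vertex. No other vertex is a cut vertex either.

3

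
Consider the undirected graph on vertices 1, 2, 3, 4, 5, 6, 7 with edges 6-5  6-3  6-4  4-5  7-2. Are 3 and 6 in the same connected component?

Yes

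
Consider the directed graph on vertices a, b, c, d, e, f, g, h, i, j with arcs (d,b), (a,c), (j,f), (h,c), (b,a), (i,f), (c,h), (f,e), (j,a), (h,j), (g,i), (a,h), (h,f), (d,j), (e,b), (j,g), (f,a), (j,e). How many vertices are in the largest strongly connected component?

{a, b, c, e, f, g, h, i, j} are all mutually reachable — one SCC of size 9.
{d} is an SCC by itself.
The largest has 9 vertices.

9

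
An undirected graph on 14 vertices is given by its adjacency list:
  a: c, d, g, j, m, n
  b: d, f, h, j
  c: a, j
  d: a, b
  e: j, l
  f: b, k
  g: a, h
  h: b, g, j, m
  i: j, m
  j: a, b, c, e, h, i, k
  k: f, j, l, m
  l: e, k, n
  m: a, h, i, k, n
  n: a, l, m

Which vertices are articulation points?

none

Removing a, for instance, still leaves 1 component. No single vertex removal increases the component count — the graph has no articulation points.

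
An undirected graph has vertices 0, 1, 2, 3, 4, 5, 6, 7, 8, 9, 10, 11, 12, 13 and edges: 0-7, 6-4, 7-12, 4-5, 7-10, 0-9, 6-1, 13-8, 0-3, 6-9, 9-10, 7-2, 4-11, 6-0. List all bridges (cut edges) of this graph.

0-3, 1-6, 11-4, 12-7, 13-8, 2-7, 4-5, 4-6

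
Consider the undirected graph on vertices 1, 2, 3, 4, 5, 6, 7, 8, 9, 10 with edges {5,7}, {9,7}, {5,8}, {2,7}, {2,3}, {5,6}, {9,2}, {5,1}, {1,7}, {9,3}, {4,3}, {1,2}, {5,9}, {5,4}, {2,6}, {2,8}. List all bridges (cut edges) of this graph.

none

The edges on the cycle 5-4-3-9-5 are not bridges since each lies on that cycle.
Every edge lies on some cycle, so there are no bridges.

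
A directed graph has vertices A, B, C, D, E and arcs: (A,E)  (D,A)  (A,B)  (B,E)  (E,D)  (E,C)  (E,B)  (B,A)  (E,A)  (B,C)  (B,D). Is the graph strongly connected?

There is no directed path from C to E, so the graph is not strongly connected.

No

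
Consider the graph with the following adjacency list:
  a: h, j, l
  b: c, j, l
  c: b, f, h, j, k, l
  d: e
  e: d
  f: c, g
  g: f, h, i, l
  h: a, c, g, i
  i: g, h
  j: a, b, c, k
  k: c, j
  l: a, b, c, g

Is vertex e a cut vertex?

No

Deleting e leaves 2 components (was 2), so e is not a cut vertex.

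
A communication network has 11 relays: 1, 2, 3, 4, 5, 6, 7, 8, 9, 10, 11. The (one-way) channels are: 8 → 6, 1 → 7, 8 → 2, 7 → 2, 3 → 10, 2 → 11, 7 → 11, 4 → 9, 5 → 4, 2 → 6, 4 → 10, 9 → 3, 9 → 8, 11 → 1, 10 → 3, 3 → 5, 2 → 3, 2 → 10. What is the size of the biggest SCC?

{1, 2, 3, 4, 5, 7, 8, 9, 10, 11} are all mutually reachable — one SCC of size 10.
{6} is an SCC by itself.
The largest has 10 vertices.

10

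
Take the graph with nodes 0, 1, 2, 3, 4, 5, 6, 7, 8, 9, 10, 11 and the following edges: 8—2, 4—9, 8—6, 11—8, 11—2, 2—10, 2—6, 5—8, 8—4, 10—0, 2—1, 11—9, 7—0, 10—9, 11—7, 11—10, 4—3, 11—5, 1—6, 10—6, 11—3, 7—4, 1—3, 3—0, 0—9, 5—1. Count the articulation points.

Removing 2, for instance, still leaves 1 component. No single vertex removal increases the component count — the graph has no articulation points.

0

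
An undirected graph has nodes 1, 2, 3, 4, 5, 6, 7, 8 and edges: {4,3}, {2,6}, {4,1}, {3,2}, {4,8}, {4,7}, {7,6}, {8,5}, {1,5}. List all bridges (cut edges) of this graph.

The edges on the cycle 4-1-5-8-4 are not bridges since each lies on that cycle.
Every edge lies on some cycle, so there are no bridges.

none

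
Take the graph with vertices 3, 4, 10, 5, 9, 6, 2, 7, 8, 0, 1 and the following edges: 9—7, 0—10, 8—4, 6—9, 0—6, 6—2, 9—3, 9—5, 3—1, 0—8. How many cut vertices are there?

5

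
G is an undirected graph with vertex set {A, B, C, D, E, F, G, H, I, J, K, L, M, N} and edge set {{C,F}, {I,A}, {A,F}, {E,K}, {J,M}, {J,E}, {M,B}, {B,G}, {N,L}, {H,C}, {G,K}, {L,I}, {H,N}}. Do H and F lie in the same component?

Yes

From H we can reach A, C, F, H, I, L, N, which includes F.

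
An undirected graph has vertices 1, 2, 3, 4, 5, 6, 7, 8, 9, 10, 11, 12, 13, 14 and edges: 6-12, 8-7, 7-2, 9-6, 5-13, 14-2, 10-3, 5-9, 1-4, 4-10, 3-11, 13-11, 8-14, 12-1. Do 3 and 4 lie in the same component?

From 3 we can reach 1, 3, 4, 5, 6, 9, 10, 11, 12, 13, which includes 4.

Yes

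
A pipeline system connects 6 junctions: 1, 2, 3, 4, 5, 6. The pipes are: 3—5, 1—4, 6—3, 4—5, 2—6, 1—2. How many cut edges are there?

0

The edges on the cycle 1-2-6-3-5-4-1 are not bridges since each lies on that cycle.
Every edge lies on some cycle, so there are no bridges.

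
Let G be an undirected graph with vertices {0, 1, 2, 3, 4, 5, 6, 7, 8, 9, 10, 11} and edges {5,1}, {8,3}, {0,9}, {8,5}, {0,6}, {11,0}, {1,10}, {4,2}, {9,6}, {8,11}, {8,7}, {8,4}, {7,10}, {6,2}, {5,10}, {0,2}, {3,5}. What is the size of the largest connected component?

12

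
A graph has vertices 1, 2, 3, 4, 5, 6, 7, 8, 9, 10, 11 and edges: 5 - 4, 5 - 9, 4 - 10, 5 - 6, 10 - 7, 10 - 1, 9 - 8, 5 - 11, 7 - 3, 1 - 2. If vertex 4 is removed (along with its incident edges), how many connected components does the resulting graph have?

2

With 4 gone, the remaining components are: {1, 2, 3, 7, 10}; {5, 6, 8, 9, 11}.
That is 2 components.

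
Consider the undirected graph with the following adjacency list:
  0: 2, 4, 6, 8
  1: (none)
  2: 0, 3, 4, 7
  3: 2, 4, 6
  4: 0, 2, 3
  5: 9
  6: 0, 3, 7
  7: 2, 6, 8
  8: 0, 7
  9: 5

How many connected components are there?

3

1 is isolated — a component by itself.
Starting from 5 we can reach 5, 9. That is one component of size 2.
Starting from 0 we can reach 0, 2, 3, 4, 6, 7, 8. That is one component of size 7.
Total: 3 components.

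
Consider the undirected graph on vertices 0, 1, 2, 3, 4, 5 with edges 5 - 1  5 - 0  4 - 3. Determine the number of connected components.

2 is isolated — a component by itself.
Starting from 3 we can reach 3, 4. That is one component of size 2.
Starting from 0 we can reach 0, 1, 5. That is one component of size 3.
Total: 3 components.

3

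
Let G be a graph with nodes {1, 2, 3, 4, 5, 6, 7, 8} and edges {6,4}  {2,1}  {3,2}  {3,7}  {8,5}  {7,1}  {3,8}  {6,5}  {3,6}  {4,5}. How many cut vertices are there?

1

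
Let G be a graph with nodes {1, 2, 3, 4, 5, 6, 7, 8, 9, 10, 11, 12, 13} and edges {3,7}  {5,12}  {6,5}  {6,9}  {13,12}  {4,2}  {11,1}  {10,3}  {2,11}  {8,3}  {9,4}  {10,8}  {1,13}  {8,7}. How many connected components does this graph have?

Starting from 3 we can reach 3, 7, 8, 10. That is one component of size 4.
Starting from 1 we can reach 1, 2, 4, 5, 6, 9, 11, 12, 13. That is one component of size 9.
Total: 2 components.

2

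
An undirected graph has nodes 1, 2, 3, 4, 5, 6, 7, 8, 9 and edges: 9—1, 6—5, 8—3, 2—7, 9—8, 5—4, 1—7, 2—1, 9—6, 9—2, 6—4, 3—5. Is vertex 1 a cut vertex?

Deleting 1 leaves 1 component (was 1) (its neighbors 2, 7, 9 remain connected to each other), so 1 is not a cut vertex.

No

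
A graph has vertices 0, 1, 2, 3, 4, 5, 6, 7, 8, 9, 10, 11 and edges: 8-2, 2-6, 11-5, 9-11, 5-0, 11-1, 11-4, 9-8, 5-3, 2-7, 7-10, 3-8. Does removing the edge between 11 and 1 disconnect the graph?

Yes

Removing 11-1 leaves no path between 11 and 1: the component count goes from 1 to 2. So it is a bridge.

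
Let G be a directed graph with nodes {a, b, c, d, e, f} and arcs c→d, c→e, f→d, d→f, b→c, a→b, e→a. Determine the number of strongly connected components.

{a, b, c, e} are all mutually reachable — one SCC of size 4.
{d, f} are all mutually reachable — one SCC of size 2.
That gives 2 strongly connected components.

2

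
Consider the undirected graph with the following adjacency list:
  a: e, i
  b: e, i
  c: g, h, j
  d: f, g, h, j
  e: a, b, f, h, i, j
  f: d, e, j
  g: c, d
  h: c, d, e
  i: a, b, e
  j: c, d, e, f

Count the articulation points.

1

Removing e increases the component count from 1 to 2, so e is a cut vertex.
By contrast removing g leaves 1 component; it is not a cut vertex. No other vertex is a cut vertex either.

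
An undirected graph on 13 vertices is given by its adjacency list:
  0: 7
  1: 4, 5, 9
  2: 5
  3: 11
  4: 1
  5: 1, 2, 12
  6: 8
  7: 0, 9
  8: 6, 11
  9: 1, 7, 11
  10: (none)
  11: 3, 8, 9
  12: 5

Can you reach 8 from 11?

Yes

From 11 we can reach 0, 1, 2, 3, 4, 5, 6, 7, 8, 9, 11, 12, which includes 8.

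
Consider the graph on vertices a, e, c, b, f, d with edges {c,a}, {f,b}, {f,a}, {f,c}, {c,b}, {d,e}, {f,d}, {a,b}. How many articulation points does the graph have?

2

Removing d increases the component count from 1 to 2, so d is a cut vertex.
Removing f increases the component count from 1 to 2, so f is a cut vertex.
By contrast removing c leaves 1 component; it is not a cut vertex. No other vertex is a cut vertex either.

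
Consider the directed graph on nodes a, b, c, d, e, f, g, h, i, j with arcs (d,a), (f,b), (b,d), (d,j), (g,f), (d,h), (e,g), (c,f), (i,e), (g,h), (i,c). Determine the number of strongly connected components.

10

{h} is an SCC by itself.
{g} is an SCC by itself.
{e} is an SCC by itself.
{b} is an SCC by itself.
{i} is an SCC by itself.
(and 5 more singleton SCCs)
That gives 10 strongly connected components.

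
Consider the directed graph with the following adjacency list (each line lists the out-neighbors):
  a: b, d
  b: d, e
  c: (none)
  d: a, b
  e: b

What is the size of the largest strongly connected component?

4

{a, b, d, e} are all mutually reachable — one SCC of size 4.
{c} is an SCC by itself.
The largest has 4 vertices.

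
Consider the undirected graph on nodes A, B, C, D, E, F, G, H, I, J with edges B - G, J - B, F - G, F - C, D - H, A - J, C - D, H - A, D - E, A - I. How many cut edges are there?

The edges on the cycle F-C-D-H-A-J-B-G-F are not bridges since each lies on that cycle.
But removing I - A disconnects I from A; removing E - D disconnects E from D — these are bridges.
That makes 2 bridges.

2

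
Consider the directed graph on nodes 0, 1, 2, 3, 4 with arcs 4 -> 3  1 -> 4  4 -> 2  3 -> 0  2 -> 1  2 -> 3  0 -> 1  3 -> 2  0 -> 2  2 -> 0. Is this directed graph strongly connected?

From 1 we can reach every vertex (0, 1, 2, 3, 4), and every vertex can reach 1 (0, 1, 2, 3, 4). So the whole graph is one strongly connected component.

Yes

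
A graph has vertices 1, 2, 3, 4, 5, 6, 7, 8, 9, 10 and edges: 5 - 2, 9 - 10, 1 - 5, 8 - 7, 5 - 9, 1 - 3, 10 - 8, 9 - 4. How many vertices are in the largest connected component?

6 is isolated — a component by itself.
Starting from 1 we can reach 1, 2, 3, 4, 5, 7, 8, 9, 10. That is one component of size 9.
The largest has 9 vertices.

9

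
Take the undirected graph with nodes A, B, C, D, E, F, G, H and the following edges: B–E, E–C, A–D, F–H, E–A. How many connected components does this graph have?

3

G is isolated — a component by itself.
Starting from F we can reach F, H. That is one component of size 2.
Starting from A we can reach A, B, C, D, E. That is one component of size 5.
Total: 3 components.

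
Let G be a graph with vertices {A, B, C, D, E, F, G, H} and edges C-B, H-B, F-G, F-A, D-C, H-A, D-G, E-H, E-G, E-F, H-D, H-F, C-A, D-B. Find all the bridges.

The edges on the cycle H-F-A-H are not bridges since each lies on that cycle.
Every edge lies on some cycle, so there are no bridges.

none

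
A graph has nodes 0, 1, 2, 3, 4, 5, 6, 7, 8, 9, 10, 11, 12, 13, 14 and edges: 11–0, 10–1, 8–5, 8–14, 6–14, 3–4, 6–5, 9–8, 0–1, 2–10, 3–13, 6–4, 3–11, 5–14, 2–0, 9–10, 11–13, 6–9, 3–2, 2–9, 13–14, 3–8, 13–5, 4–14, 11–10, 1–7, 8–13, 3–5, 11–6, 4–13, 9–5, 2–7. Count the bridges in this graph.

0

The edges on the cycle 2-0-1-7-2 are not bridges since each lies on that cycle.
Every edge lies on some cycle, so there are no bridges.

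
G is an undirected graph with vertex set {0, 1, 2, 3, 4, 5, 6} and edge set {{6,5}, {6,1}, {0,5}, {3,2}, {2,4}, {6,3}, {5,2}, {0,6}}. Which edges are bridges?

The edges on the cycle 6-3-2-5-6 are not bridges since each lies on that cycle.
But removing 1–6 disconnects 1 from 6; removing 2–4 disconnects 2 from 4 — these are bridges.

1-6, 2-4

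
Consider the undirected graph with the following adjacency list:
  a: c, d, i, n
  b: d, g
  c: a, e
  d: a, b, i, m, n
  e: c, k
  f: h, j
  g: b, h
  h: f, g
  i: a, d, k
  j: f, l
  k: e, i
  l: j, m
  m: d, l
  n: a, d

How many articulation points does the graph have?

1

Removing d increases the component count from 1 to 2, so d is a cut vertex.
By contrast removing k leaves 1 component; it is not a cut vertex. No other vertex is a cut vertex either.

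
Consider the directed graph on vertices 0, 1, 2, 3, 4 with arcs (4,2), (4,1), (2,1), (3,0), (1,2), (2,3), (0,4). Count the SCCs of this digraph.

1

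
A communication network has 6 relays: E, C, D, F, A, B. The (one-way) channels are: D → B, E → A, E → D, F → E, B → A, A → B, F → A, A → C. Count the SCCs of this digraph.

5

{A, B} are all mutually reachable — one SCC of size 2.
{E} is an SCC by itself.
{C} is an SCC by itself.
{F} is an SCC by itself.
{D} is an SCC by itself.
That gives 5 strongly connected components.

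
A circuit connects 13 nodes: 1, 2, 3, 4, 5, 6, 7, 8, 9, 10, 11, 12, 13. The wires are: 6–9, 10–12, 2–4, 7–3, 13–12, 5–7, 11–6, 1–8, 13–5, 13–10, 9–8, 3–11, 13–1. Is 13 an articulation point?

Deleting 13 raises the number of components from 2 to 3, so 13 is a cut vertex.

Yes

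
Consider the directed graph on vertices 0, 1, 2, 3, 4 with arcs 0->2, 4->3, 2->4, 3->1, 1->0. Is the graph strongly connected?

From 0 we can reach every vertex (0, 1, 2, 3, 4), and every vertex can reach 0 (0, 1, 2, 3, 4). So the whole graph is one strongly connected component.

Yes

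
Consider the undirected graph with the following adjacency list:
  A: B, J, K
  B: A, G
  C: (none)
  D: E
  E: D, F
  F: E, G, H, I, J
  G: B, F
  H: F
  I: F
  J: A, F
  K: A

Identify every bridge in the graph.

The edges on the cycle F-G-B-A-J-F are not bridges since each lies on that cycle.
But removing F-E disconnects F from E; removing E-D disconnects E from D; removing A-K disconnects A from K; removing F-I disconnects F from I — these are bridges.
In total 5 edges are bridges.

A-K, D-E, E-F, F-H, F-I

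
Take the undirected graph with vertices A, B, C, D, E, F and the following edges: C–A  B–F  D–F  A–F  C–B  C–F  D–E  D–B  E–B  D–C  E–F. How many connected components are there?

1

Starting from A we can reach A, B, C, D, E, F. That is one component of size 6.
Total: 1 component.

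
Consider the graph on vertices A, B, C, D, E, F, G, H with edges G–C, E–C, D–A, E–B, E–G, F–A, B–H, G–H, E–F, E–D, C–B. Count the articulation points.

1

Removing E increases the component count from 1 to 2, so E is a cut vertex.
By contrast removing C leaves 1 component; it is not a cut vertex. No other vertex is a cut vertex either.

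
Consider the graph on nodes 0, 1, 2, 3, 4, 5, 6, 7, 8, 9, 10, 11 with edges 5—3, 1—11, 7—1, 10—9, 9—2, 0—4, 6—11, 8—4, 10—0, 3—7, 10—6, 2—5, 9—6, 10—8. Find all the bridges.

none

The edges on the cycle 10-8-4-0-10 are not bridges since each lies on that cycle.
Every edge lies on some cycle, so there are no bridges.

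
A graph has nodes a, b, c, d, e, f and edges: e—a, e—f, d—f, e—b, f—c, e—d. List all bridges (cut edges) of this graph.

The edges on the cycle e-d-f-e are not bridges since each lies on that cycle.
But removing f—c disconnects f from c; removing e—b disconnects e from b; removing e—a disconnects e from a — these are bridges.

a-e, b-e, c-f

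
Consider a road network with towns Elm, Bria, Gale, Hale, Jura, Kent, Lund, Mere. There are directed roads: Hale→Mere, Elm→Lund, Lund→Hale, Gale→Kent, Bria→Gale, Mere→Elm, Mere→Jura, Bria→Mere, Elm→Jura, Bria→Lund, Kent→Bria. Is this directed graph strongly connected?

No

There is no directed path from Hale to Kent, so the graph is not strongly connected.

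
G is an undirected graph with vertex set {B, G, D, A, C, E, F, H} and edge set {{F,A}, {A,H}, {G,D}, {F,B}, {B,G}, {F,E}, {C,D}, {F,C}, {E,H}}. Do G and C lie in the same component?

From G we can reach A, B, C, D, E, F, G, H, which includes C.

Yes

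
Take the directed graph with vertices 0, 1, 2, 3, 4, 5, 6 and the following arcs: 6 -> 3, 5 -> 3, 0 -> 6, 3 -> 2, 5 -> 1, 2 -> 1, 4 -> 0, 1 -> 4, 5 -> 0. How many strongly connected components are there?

2

{0, 1, 2, 3, 4, 6} are all mutually reachable — one SCC of size 6.
{5} is an SCC by itself.
That gives 2 strongly connected components.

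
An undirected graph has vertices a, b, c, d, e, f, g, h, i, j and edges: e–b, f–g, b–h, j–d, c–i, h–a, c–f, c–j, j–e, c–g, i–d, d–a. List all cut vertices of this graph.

c

Removing c increases the component count from 1 to 2, so c is a cut vertex.
By contrast removing g leaves 1 component; it is not a cut vertex. No other vertex is a cut vertex either.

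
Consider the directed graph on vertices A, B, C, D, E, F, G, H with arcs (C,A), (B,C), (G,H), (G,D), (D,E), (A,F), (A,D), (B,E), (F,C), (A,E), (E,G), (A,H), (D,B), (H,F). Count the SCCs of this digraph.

{A, B, C, D, E, F, G, H} are all mutually reachable — one SCC of size 8.
That gives 1 strongly connected component.

1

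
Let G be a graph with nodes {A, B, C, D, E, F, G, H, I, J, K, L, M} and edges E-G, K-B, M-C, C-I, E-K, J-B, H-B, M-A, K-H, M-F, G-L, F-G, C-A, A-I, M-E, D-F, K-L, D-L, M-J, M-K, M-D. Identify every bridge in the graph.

none

The edges on the cycle M-E-G-F-M are not bridges since each lies on that cycle.
Every edge lies on some cycle, so there are no bridges.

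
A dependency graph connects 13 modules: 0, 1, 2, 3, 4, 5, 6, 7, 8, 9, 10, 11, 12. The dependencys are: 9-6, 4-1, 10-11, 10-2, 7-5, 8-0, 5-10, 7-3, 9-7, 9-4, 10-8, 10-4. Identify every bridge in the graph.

The edges on the cycle 9-7-5-10-4-9 are not bridges since each lies on that cycle.
But removing 4-1 disconnects 4 from 1; removing 8-0 disconnects 8 from 0; removing 11-10 disconnects 11 from 10; removing 2-10 disconnects 2 from 10 — these are bridges.
In total 7 edges are bridges.

0-8, 1-4, 10-11, 10-2, 10-8, 3-7, 6-9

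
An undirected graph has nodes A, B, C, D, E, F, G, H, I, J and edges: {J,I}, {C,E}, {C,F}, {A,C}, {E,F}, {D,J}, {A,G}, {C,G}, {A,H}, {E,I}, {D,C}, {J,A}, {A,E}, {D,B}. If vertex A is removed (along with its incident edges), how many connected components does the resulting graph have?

With A gone, the remaining components are: {H}; {B, C, D, E, F, G, I, J}.
That is 2 components.

2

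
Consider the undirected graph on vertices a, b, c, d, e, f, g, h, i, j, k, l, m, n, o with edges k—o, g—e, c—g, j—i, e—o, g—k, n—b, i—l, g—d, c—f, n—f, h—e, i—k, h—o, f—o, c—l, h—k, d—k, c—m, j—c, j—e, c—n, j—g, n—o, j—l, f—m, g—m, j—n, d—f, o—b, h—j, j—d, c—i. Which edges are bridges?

The edges on the cycle c-n-f-c are not bridges since each lies on that cycle.
Every edge lies on some cycle, so there are no bridges.

none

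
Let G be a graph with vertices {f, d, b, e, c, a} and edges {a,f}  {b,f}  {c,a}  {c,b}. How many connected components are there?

3

d is isolated — a component by itself.
e is isolated — a component by itself.
Starting from a we can reach a, b, c, f. That is one component of size 4.
Total: 3 components.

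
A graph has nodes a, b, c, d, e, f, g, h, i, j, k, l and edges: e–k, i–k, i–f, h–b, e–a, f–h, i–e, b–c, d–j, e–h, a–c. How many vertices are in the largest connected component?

g is isolated — a component by itself.
l is isolated — a component by itself.
Starting from d we can reach d, j. That is one component of size 2.
Starting from a we can reach a, b, c, e, f, h, i, k. That is one component of size 8.
The largest has 8 vertices.

8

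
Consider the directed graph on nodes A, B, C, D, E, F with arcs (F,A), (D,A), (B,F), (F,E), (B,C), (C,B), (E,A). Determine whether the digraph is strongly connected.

No

There is no directed path from B to D, so the graph is not strongly connected.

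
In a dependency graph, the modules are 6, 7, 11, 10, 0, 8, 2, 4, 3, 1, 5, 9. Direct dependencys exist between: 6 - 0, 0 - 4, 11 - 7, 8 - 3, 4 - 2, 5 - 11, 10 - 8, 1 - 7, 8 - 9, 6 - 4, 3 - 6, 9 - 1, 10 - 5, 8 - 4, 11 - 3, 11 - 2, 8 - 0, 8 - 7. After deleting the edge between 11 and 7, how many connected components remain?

1

11 and 7 are still connected via 11-3-8-7, so the component count stays at 1.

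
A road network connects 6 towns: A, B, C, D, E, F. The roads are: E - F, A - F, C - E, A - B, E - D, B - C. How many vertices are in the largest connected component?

Starting from A we can reach A, B, C, D, E, F. That is one component of size 6.
The largest has 6 vertices.

6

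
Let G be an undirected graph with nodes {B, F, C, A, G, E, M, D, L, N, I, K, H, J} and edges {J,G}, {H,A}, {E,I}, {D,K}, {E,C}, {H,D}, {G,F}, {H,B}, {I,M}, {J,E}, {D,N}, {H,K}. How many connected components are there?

3

L is isolated — a component by itself.
Starting from A we can reach A, B, D, H, K, N. That is one component of size 6.
Starting from C we can reach C, E, F, G, I, J, M. That is one component of size 7.
Total: 3 components.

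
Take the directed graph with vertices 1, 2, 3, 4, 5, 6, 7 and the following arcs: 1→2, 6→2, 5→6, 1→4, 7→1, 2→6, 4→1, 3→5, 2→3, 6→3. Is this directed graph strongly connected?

No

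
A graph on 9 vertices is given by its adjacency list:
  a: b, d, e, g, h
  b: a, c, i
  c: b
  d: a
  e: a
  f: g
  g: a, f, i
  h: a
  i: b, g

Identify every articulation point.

Removing a increases the component count from 1 to 4, so a is a cut vertex.
Removing b increases the component count from 1 to 2, so b is a cut vertex.
Removing g increases the component count from 1 to 2, so g is a cut vertex.
By contrast removing c leaves 1 component; it is not a cut vertex. No other vertex is a cut vertex either.

a, b, g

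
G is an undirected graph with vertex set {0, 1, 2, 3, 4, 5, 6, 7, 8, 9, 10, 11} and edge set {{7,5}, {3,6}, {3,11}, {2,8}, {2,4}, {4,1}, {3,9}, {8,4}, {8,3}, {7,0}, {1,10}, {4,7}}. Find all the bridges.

0-7, 1-10, 1-4, 11-3, 3-6, 3-8, 3-9, 4-7, 5-7

The edges on the cycle 2-8-4-2 are not bridges since each lies on that cycle.
But removing 3 - 11 disconnects 3 from 11; removing 6 - 3 disconnects 6 from 3; removing 4 - 1 disconnects 4 from 1; removing 10 - 1 disconnects 10 from 1 — these are bridges.
In total 9 edges are bridges.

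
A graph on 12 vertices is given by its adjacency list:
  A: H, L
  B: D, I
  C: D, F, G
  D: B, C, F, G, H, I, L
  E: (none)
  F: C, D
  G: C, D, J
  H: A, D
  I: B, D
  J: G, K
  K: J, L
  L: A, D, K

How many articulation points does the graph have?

1

Removing D increases the component count from 2 to 3, so D is a cut vertex.
By contrast removing A leaves 2 components; it is not a cut vertex. No other vertex is a cut vertex either.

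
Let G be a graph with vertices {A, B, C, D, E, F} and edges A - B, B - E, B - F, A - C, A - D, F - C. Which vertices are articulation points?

Removing A increases the component count from 1 to 2, so A is a cut vertex.
Removing B increases the component count from 1 to 2, so B is a cut vertex.
By contrast removing E leaves 1 component; it is not a cut vertex. No other vertex is a cut vertex either.

A, B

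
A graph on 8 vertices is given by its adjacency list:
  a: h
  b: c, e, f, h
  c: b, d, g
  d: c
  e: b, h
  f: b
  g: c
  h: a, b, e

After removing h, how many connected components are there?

With h gone, the remaining components are: {a}; {b, c, d, e, f, g}.
That is 2 components.

2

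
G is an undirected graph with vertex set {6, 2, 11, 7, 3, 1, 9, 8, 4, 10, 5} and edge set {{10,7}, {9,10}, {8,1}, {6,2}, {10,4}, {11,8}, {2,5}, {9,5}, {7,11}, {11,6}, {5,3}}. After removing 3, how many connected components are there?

With 3 gone, the remaining components are: {1, 2, 4, 5, 6, 7, 8, 9, 10, 11}.
That is 1 component.

1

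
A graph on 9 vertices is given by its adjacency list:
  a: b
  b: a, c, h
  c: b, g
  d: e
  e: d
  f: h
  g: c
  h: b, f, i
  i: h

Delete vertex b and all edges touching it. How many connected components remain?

4

With b gone, the remaining components are: {a}; {c, g}; {d, e}; {f, h, i}.
That is 4 components.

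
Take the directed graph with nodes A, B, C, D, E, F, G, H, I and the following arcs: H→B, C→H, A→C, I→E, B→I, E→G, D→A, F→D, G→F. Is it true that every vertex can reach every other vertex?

From G we can reach every vertex (A, B, C, D, E, F, G, H, I), and every vertex can reach G (A, B, C, D, E, F, G, H, I). So the whole graph is one strongly connected component.

Yes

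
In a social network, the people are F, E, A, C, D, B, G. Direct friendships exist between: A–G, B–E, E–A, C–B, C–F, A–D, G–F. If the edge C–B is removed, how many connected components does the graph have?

C and B are still connected via C-F-G-A-E-B, so the component count stays at 1.

1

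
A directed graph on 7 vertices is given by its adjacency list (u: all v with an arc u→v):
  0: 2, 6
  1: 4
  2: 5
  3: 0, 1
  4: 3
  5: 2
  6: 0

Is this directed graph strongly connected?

No

There is no directed path from 2 to 1, so the graph is not strongly connected.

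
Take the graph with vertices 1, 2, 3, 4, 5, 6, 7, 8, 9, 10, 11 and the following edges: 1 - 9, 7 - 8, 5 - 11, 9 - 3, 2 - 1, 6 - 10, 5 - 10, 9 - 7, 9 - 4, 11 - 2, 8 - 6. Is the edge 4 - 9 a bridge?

Removing 4 - 9 leaves no path between 4 and 9: the component count goes from 1 to 2. So it is a bridge.

Yes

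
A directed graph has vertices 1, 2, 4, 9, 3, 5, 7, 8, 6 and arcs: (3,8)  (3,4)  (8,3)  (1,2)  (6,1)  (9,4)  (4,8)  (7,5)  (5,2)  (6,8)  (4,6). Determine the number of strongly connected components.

{3, 4, 6, 8} are all mutually reachable — one SCC of size 4.
{2} is an SCC by itself.
{7} is an SCC by itself.
{9} is an SCC by itself.
{1} is an SCC by itself.
(and 1 more singleton SCC)
That gives 6 strongly connected components.

6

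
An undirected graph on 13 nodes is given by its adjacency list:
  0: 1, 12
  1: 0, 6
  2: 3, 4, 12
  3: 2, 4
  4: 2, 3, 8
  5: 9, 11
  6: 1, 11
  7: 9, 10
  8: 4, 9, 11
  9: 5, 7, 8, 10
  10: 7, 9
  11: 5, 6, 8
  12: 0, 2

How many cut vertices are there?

1

Removing 9 increases the component count from 1 to 2, so 9 is a cut vertex.
By contrast removing 3 leaves 1 component; it is not a cut vertex. No other vertex is a cut vertex either.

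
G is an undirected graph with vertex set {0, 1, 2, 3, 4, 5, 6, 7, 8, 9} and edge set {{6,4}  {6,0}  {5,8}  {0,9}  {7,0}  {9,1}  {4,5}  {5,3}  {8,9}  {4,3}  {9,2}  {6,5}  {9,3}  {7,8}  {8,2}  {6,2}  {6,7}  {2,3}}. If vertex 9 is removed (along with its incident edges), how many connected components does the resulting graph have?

2

With 9 gone, the remaining components are: {1}; {0, 2, 3, 4, 5, 6, 7, 8}.
That is 2 components.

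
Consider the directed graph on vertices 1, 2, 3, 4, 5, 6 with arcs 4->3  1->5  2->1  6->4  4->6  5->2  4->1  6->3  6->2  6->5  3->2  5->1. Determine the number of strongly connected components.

3

{1, 2, 5} are all mutually reachable — one SCC of size 3.
{4, 6} are all mutually reachable — one SCC of size 2.
{3} is an SCC by itself.
That gives 3 strongly connected components.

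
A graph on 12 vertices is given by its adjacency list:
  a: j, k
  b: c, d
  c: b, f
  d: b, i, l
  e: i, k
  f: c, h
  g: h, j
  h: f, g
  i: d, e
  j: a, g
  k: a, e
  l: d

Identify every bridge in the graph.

The edges on the cycle g-h-f-c-b-d-i-e-k-a-j-g are not bridges since each lies on that cycle.
But removing l-d disconnects l from d — this is a bridge.

d-l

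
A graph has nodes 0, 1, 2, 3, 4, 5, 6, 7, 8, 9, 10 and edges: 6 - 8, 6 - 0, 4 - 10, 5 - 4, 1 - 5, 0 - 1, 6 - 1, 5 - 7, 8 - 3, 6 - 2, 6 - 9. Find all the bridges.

1-5, 10-4, 2-6, 3-8, 4-5, 5-7, 6-8, 6-9

The edges on the cycle 6-0-1-6 are not bridges since each lies on that cycle.
But removing 5 - 4 disconnects 5 from 4; removing 4 - 10 disconnects 4 from 10; removing 1 - 5 disconnects 1 from 5; removing 8 - 3 disconnects 8 from 3 — these are bridges.
In total 8 edges are bridges.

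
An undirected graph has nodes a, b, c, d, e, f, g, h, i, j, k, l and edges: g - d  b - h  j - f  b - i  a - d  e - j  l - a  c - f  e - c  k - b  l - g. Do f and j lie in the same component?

Yes

From f we can reach c, e, f, j, which includes j.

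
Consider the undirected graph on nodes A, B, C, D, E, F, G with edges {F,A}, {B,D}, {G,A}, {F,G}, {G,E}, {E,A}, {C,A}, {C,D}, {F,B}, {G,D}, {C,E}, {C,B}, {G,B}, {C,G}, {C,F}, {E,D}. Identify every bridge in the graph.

none

The edges on the cycle C-F-B-G-C are not bridges since each lies on that cycle.
Every edge lies on some cycle, so there are no bridges.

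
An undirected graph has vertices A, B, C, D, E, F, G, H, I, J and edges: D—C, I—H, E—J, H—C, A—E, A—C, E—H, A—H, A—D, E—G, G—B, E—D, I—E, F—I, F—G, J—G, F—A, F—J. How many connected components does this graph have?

Starting from A we can reach A, B, C, D, E, F, G, H, I, J. That is one component of size 10.
Total: 1 component.

1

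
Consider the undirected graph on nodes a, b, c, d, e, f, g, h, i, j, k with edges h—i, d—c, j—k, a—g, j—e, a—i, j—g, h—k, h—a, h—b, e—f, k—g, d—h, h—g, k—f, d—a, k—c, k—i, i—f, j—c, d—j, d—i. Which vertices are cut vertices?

Removing h increases the component count from 1 to 2, so h is a cut vertex.
By contrast removing d leaves 1 component; it is not a cut vertex. No other vertex is a cut vertex either.

h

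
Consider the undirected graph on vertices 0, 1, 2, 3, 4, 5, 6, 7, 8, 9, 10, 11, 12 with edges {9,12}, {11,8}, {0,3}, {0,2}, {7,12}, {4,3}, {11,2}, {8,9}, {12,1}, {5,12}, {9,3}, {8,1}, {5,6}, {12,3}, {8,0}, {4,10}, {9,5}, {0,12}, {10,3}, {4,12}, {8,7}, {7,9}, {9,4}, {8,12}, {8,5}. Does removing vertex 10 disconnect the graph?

No

Deleting 10 leaves 1 component (was 1) (its neighbors 3, 4 remain connected to each other), so 10 is not a cut vertex.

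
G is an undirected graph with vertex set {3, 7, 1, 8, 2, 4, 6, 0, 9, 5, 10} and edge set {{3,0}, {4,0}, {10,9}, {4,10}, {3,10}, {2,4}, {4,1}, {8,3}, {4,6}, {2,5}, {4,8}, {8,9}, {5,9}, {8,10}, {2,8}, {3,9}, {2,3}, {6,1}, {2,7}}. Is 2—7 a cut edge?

Removing 2—7 leaves no path between 2 and 7: the component count goes from 1 to 2. So it is a bridge.

Yes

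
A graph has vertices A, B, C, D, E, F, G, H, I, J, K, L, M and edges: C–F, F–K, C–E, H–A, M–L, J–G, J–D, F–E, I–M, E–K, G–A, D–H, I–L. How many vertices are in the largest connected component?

B is isolated — a component by itself.
Starting from I we can reach I, L, M. That is one component of size 3.
Starting from C we can reach C, E, F, K. That is one component of size 4.
Starting from A we can reach A, D, G, H, J. That is one component of size 5.
The largest has 5 vertices.

5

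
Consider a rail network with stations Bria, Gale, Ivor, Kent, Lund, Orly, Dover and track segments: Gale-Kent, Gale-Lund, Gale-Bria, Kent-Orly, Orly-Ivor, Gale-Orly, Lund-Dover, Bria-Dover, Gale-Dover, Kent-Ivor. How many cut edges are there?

The edges on the cycle Gale-Kent-Ivor-Orly-Gale are not bridges since each lies on that cycle.
Every edge lies on some cycle, so there are no bridges.

0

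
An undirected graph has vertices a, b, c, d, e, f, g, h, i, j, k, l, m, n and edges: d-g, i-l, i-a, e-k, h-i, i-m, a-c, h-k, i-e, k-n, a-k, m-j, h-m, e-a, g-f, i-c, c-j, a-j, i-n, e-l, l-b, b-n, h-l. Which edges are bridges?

d-g, f-g

The edges on the cycle i-e-a-j-c-i are not bridges since each lies on that cycle.
But removing g-f disconnects g from f; removing d-g disconnects d from g — these are bridges.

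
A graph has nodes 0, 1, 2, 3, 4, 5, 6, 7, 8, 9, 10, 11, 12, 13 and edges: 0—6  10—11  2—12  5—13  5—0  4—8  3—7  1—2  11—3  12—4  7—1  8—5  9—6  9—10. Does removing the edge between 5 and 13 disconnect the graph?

Yes

Removing 5—13 leaves no path between 5 and 13: the component count goes from 1 to 2. So it is a bridge.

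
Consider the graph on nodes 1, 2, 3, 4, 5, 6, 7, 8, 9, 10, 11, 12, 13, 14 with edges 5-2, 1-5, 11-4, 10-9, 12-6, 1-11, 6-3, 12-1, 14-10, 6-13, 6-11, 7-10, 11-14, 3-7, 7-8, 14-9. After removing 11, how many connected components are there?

2

With 11 gone, the remaining components are: {4}; {1, 2, 3, 5, 6, 7, 8, 9, 10, 12, 13, 14}.
That is 2 components.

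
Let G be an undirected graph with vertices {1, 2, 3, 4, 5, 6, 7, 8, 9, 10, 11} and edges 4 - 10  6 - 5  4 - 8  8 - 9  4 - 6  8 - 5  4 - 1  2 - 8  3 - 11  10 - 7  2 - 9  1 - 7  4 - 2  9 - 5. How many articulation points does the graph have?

Removing 4 increases the component count from 2 to 3, so 4 is a cut vertex.
By contrast removing 10 leaves 2 components; it is not a cut vertex. No other vertex is a cut vertex either.

1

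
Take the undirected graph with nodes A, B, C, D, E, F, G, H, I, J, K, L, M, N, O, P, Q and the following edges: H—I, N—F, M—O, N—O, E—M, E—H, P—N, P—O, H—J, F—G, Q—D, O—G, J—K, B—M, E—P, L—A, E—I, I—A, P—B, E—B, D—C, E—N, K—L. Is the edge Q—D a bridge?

Yes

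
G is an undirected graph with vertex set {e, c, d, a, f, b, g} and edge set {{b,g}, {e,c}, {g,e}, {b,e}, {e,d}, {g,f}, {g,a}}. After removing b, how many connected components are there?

1

With b gone, the remaining components are: {a, c, d, e, f, g}.
That is 1 component.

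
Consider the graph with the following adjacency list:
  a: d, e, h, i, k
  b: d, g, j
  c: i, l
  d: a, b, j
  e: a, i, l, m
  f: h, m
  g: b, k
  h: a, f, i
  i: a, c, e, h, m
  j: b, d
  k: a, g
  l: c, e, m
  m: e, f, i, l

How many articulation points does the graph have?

1

Removing a increases the component count from 1 to 2, so a is a cut vertex.
By contrast removing h leaves 1 component; it is not a cut vertex. No other vertex is a cut vertex either.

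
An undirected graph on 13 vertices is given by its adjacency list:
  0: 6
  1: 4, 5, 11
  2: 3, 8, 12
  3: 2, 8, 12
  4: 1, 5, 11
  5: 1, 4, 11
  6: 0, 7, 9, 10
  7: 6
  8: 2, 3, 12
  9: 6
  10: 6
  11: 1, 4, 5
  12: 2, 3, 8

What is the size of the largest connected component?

5

Starting from 1 we can reach 1, 4, 5, 11. That is one component of size 4.
Starting from 2 we can reach 2, 3, 8, 12. That is one component of size 4.
Starting from 0 we can reach 0, 6, 7, 9, 10. That is one component of size 5.
The largest has 5 vertices.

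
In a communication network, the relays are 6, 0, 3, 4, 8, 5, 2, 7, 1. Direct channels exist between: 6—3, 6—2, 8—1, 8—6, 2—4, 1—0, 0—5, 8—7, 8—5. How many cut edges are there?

5

The edges on the cycle 8-1-0-5-8 are not bridges since each lies on that cycle.
But removing 8—7 disconnects 8 from 7; removing 8—6 disconnects 8 from 6; removing 2—6 disconnects 2 from 6; removing 2—4 disconnects 2 from 4 — these are bridges.
In total 5 edges are bridges.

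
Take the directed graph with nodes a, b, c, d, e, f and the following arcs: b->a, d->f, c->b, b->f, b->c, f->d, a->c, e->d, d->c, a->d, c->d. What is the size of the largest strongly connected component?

{a, b, c, d, f} are all mutually reachable — one SCC of size 5.
{e} is an SCC by itself.
The largest has 5 vertices.

5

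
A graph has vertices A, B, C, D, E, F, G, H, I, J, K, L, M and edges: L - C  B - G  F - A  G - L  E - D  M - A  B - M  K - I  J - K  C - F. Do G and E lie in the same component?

The component containing G is {A, B, C, F, G, L, M}, and E is not in it.

No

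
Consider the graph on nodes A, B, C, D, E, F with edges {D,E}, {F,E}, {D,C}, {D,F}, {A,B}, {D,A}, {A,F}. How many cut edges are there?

2

The edges on the cycle D-A-F-E-D are not bridges since each lies on that cycle.
But removing D-C disconnects D from C; removing B-A disconnects B from A — these are bridges.
That makes 2 bridges.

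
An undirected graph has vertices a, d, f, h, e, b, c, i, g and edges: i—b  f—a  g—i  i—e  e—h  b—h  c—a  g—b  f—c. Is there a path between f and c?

From f we can reach a, c, f, which includes c.

Yes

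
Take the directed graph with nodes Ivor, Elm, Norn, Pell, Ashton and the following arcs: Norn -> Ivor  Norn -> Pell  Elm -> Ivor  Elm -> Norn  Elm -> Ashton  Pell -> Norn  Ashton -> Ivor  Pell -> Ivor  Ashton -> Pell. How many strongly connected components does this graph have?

{Norn, Pell} are all mutually reachable — one SCC of size 2.
{Ivor} is an SCC by itself.
{Ashton} is an SCC by itself.
{Elm} is an SCC by itself.
That gives 4 strongly connected components.

4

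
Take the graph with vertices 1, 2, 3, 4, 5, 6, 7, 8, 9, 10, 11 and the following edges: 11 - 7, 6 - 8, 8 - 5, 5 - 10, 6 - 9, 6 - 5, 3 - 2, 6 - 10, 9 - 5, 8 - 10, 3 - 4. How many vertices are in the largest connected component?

5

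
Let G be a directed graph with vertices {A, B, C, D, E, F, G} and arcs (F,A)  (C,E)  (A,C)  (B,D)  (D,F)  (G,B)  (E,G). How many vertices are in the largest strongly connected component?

7

{A, B, C, D, E, F, G} are all mutually reachable — one SCC of size 7.
The largest has 7 vertices.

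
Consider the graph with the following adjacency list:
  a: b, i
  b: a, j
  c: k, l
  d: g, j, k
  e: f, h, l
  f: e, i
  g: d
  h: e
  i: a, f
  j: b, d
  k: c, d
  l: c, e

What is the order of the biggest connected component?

12

Starting from a we can reach a, b, c, d, e, f, g, h, i, j, k, l. That is one component of size 12.
The largest has 12 vertices.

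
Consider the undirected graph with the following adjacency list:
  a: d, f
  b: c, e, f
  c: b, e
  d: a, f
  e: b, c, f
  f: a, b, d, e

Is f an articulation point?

Yes

Deleting f raises the number of components from 1 to 2, so f is a cut vertex.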